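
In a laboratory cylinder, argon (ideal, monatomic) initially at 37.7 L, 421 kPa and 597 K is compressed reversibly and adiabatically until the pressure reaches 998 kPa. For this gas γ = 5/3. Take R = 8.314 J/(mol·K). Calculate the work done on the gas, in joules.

9820 J

n = P₁V₁/(RT₁) = 421×37.7/(8.314×597) = 3.20 mol.
Adiabatic: T₂/T₁ = (P₂/P₁)^((γ−1)/γ) ⇒ T₂ = 597×(2.37)^0.400 = 843 K; V₂ = 22.5 L.
ΔU = nCvΔT = 3.20×12.5×(843−597) = 9820 J.
Q = 0 for an adiabatic process, so W = −ΔU = -9820 J.
Work done on the gas = −W_by = 9820 J.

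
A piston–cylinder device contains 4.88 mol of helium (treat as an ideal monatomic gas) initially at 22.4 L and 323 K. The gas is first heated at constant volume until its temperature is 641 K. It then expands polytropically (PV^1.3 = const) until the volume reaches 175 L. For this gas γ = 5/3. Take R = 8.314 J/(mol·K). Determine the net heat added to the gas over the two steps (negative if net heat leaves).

41300 J

P₁ = nRT₁/V₁ = 4.88×8.314×323/22.4 = 585 kPa.
Step 1 — Isochoric: V stays 22.4 L; P/T = const ⇒ T₂ = 641 K, P₂ = 1160 kPa.
W = 0 (no volume change).
ΔU = nCvΔT = 4.88×12.5×(641−323) = 19400 J.
Q = ΔU = 19400 J.
State after step 1: P = 1160 kPa, V = 22.4 L, T = 641 K.
Step 2 — Polytropic n=1.3: T₂ = T₁(V₁/V₂)^(n−1) = 641×(0.128)^0.30 = 346 K; P₂ = P₁(V₁/V₂)^n = 80.2 kPa.
W = (P₁V₁−P₂V₂)/(n−1) = (1160×22.4−80.2×175)/0.30 = 39900 J.
ΔU = nCvΔT = 4.88×12.5×(346−641) = -18000 J.
Q = ΔU + W = 21900 J.
Net over both steps: W = 39900 J, Q = 41300 J, ΔU = 1400 J.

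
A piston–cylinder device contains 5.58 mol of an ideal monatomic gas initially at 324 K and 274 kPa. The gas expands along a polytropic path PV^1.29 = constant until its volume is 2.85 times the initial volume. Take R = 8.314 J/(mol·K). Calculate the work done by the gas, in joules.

V₁ = nRT₁/P₁ = 5.58×8.314×324/274 = 54.9 L.
Polytropic n=1.29: T₂ = T₁(V₁/V₂)^(n−1) = 324×(0.351)^0.29 = 239 K; P₂ = P₁(V₁/V₂)^n = 71.0 kPa.
W = (P₁V₁−P₂V₂)/(n−1) = (274×54.9−71.0×156)/0.29 = 13600 J.

13600 J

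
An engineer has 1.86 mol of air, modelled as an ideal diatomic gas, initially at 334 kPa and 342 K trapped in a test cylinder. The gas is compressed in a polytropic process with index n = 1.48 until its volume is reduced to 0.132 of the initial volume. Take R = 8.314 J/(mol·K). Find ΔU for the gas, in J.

21700 J

V₁ = nRT₁/P₁ = 1.86×8.314×342/334 = 15.8 L.
Polytropic n=1.48: T₂ = T₁(V₁/V₂)^(n−1) = 342×(7.58)^0.48 = 904 K; P₂ = P₁(V₁/V₂)^n = 6690 kPa.
For an ideal gas ΔU = nCvΔT with Cv = (5/2)R = 20.8 J/(mol·K).
ΔU = 1.86×20.8×(904−342) = 21700 J.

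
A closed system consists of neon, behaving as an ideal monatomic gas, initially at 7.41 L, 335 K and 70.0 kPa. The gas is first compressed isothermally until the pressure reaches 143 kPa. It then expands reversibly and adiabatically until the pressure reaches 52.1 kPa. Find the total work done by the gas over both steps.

-112 J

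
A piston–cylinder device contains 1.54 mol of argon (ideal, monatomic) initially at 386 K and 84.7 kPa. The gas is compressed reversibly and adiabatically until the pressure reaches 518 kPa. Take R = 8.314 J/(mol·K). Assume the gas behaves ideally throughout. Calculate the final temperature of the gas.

796 K

V₁ = nRT₁/P₁ = 1.54×8.314×386/84.7 = 58.3 L.
Adiabatic: T₂/T₁ = (P₂/P₁)^((γ−1)/γ) ⇒ T₂ = 386×(6.12)^0.400 = 796 K; V₂ = 19.7 L.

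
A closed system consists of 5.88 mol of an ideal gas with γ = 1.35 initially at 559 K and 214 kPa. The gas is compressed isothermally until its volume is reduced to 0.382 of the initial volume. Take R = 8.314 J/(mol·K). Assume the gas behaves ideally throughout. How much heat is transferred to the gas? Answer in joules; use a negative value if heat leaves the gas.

-26300 J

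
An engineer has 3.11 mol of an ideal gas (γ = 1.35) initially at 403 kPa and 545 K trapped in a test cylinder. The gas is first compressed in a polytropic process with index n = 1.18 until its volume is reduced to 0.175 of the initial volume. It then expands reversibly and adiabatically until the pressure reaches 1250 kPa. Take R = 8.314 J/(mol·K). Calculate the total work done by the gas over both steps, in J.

V₁ = nRT₁/P₁ = 3.11×8.314×545/403 = 35.0 L.
Step 1 — Polytropic n=1.18: T₂ = T₁(V₁/V₂)^(n−1) = 545×(5.71)^0.18 = 746 K; P₂ = P₁(V₁/V₂)^n = 3150 kPa.
W = (P₁V₁−P₂V₂)/(n−1) = (403×35.0−3150×6.12)/0.18 = -28900 J.
ΔU = nCvΔT = 3.11×23.8×(746−545) = 14800 J.
Q = ΔU + W = -14000 J.
State after step 1: P = 3150 kPa, V = 6.12 L, T = 746 K.
Step 2 — Adiabatic: T₂/T₁ = (P₂/P₁)^((γ−1)/γ) ⇒ T₂ = 746×(0.397)^0.259 = 587 K; V₂ = 12.1 L.
ΔU = nCvΔT = 3.11×23.8×(587−746) = -11700 J.
Q = 0 for an adiabatic process, so W = −ΔU = 11700 J.
Net over both steps: W = -17100 J, Q = -14000 J, ΔU = 3090 J.

-17100 J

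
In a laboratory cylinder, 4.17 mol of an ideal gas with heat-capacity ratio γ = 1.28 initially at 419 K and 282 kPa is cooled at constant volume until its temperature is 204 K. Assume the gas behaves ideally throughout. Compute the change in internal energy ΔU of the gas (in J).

-26600 J

V₁ = nRT₁/P₁ = 4.17×8.314×419/282 = 51.5 L.
Isochoric: V stays 51.5 L; P/T = const ⇒ T₂ = 204 K, P₂ = 137 kPa.
For an ideal gas ΔU = nCvΔT with Cv = R/(γ−1) = 29.7 J/(mol·K).
ΔU = 4.17×29.7×(204−419) = -26600 J.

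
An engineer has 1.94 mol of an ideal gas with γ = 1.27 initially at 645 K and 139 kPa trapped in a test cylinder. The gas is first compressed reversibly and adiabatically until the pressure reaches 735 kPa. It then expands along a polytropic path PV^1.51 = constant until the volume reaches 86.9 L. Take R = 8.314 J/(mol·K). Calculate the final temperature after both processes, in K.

436 K

V₁ = nRT₁/P₁ = 1.94×8.314×645/139 = 74.8 L.
Step 1 — Adiabatic: T₂/T₁ = (P₂/P₁)^((γ−1)/γ) ⇒ T₂ = 645×(5.29)^0.213 = 919 K; V₂ = 20.2 L.
ΔU = nCvΔT = 1.94×30.8×(919−645) = 16400 J.
Q = 0 for an adiabatic process, so W = −ΔU = -16400 J.
State after step 1: P = 735 kPa, V = 20.2 L, T = 919 K.
Step 2 — Polytropic n=1.51: T₂ = T₁(V₁/V₂)^(n−1) = 919×(0.232)^0.51 = 436 K; P₂ = P₁(V₁/V₂)^n = 81.0 kPa.
W = (P₁V₁−P₂V₂)/(n−1) = (735×20.2−81.0×86.9)/0.51 = 15300 J.
ΔU = nCvΔT = 1.94×30.8×(436−919) = -28800 J.
Q = ΔU + W = -13600 J.
Net over both steps: W = -1100 J, Q = -13600 J, ΔU = -12500 J.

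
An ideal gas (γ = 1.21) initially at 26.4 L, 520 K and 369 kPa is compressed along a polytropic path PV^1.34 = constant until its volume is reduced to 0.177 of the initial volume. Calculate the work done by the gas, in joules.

n = P₁V₁/(RT₁) = 369×26.4/(8.314×520) = 2.25 mol.
Polytropic n=1.34: T₂ = T₁(V₁/V₂)^(n−1) = 520×(5.65)^0.34 = 937 K; P₂ = P₁(V₁/V₂)^n = 3760 kPa.
W = (P₁V₁−P₂V₂)/(n−1) = (369×26.4−3760×4.67)/0.34 = -23000 J.

-23000 J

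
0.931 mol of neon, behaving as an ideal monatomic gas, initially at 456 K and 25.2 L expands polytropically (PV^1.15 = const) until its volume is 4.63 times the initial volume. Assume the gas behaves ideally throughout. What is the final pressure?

P₁ = nRT₁/V₁ = 0.931×8.314×456/25.2 = 140 kPa.
Polytropic n=1.15: T₂ = T₁(V₁/V₂)^(n−1) = 456×(0.216)^0.15 = 362 K; P₂ = P₁(V₁/V₂)^n = 24.0 kPa.

24.0 kPa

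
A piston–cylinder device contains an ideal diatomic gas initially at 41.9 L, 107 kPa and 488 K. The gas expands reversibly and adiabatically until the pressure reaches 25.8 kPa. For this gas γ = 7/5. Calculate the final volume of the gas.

116 L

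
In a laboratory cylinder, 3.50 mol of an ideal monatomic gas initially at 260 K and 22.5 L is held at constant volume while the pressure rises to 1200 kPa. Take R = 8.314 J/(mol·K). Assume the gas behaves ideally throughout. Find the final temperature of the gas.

928 K

P₁ = nRT₁/V₁ = 3.50×8.314×260/22.5 = 336 kPa.
Isochoric: V stays 22.5 L; P/T = const ⇒ T₂ = 928 K, P₂ = 1200 kPa.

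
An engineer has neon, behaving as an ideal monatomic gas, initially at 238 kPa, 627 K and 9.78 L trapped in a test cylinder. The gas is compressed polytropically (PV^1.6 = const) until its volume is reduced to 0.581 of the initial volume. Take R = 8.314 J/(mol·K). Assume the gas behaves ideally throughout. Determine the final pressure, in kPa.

Polytropic n=1.6: T₂ = T₁(V₁/V₂)^(n−1) = 627×(1.72)^0.60 = 868 K; P₂ = P₁(V₁/V₂)^n = 567 kPa.

567 kPa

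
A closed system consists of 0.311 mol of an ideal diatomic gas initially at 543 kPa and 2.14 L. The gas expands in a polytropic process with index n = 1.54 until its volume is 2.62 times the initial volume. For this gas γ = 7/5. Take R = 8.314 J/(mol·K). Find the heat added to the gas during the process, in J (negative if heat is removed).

-305 J

T₁ = P₁V₁/(nR) = 543×2.14/(0.311×8.314) = 449 K.
Polytropic n=1.54: T₂ = T₁(V₁/V₂)^(n−1) = 449×(0.382)^0.54 = 267 K; P₂ = P₁(V₁/V₂)^n = 123 kPa.
W = (P₁V₁−P₂V₂)/(n−1) = (543×2.14−123×5.61)/0.54 = 873 J.
ΔU = nCvΔT = 0.311×20.8×(267−449) = -1180 J.
Q = ΔU + W = -305 J.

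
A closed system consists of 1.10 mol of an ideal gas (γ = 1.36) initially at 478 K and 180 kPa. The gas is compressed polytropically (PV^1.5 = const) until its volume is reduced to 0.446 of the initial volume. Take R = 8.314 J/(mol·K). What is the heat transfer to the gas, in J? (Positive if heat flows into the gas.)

1690 J

V₁ = nRT₁/P₁ = 1.10×8.314×478/180 = 24.3 L.
Polytropic n=1.5: T₂ = T₁(V₁/V₂)^(n−1) = 478×(2.24)^0.50 = 716 K; P₂ = P₁(V₁/V₂)^n = 604 kPa.
W = (P₁V₁−P₂V₂)/(n−1) = (180×24.3−604×10.8)/0.50 = -4350 J.
ΔU = nCvΔT = 1.10×23.1×(716−478) = 6040 J.
Q = ΔU + W = 1690 J.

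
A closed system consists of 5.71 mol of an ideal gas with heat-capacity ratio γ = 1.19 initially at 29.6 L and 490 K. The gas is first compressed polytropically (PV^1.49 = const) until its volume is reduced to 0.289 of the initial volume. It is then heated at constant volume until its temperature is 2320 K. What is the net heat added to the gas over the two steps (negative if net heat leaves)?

P₁ = nRT₁/V₁ = 5.71×8.314×490/29.6 = 786 kPa.
Step 1 — Polytropic n=1.49: T₂ = T₁(V₁/V₂)^(n−1) = 490×(3.46)^0.49 = 900 K; P₂ = P₁(V₁/V₂)^n = 5000 kPa.
W = (P₁V₁−P₂V₂)/(n−1) = (786×29.6−5000×8.55)/0.49 = -39700 J.
ΔU = nCvΔT = 5.71×43.8×(900−490) = 103000 J.
Q = ΔU + W = 62800 J.
State after step 1: P = 5000 kPa, V = 8.55 L, T = 900 K.
Step 2 — Isochoric: V stays 8.55 L; P/T = const ⇒ T₂ = 2320 K, P₂ = 12900 kPa.
W = 0 (no volume change).
ΔU = nCvΔT = 5.71×43.8×(2320−900) = 355000 J.
Q = ΔU = 355000 J.
Net over both steps: W = -39700 J, Q = 417000 J, ΔU = 457000 J.

417000 J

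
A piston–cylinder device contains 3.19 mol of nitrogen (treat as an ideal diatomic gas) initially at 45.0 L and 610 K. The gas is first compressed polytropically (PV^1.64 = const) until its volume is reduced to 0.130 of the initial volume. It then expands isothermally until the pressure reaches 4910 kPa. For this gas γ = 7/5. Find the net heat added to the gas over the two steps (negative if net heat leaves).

P₁ = nRT₁/V₁ = 3.19×8.314×610/45.0 = 360 kPa.
Step 1 — Polytropic n=1.64: T₂ = T₁(V₁/V₂)^(n−1) = 610×(7.69)^0.64 = 2250 K; P₂ = P₁(V₁/V₂)^n = 10200 kPa.
W = (P₁V₁−P₂V₂)/(n−1) = (360×45.0−10200×5.85)/0.64 = -68000 J.
ΔU = nCvΔT = 3.19×20.8×(2250−610) = 109000 J.
Q = ΔU + W = 40800 J.
State after step 1: P = 10200 kPa, V = 5.85 L, T = 2250 K.
Step 2 — Isothermal: T stays 2250 K; PV = const ⇒ V₂ = 12.2 L, P₂ = 4910 kPa.
ΔU = 0 (ideal gas, T constant).
W = nRT ln(V₂/V₁) = 3.19×8.314×2250×ln(2.08) = 43700 J.
Q = ΔU + W = 43700 J.
Net over both steps: W = -24300 J, Q = 84500 J, ΔU = 109000 J.

84500 J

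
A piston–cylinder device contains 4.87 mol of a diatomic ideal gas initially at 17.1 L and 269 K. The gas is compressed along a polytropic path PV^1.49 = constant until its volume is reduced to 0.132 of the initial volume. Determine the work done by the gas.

-37700 J

P₁ = nRT₁/V₁ = 4.87×8.314×269/17.1 = 637 kPa.
Polytropic n=1.49: T₂ = T₁(V₁/V₂)^(n−1) = 269×(7.58)^0.49 = 726 K; P₂ = P₁(V₁/V₂)^n = 13000 kPa.
W = (P₁V₁−P₂V₂)/(n−1) = (637×17.1−13000×2.26)/0.49 = -37700 J.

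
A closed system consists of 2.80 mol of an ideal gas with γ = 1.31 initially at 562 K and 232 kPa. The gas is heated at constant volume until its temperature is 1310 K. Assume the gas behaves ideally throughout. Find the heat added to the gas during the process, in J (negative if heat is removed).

V₁ = nRT₁/P₁ = 2.80×8.314×562/232 = 56.4 L.
Isochoric: V stays 56.4 L; P/T = const ⇒ T₂ = 1310 K, P₂ = 541 kPa.
W = 0 (no volume change).
ΔU = nCvΔT = 2.80×26.8×(1310−562) = 56200 J.
Q = ΔU = 56200 J.

56200 J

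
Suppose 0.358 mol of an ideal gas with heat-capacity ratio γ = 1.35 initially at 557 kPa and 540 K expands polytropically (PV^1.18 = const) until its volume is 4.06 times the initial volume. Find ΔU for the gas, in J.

-1020 J

V₁ = nRT₁/P₁ = 0.358×8.314×540/557 = 2.89 L.
Polytropic n=1.18: T₂ = T₁(V₁/V₂)^(n−1) = 540×(0.246)^0.18 = 420 K; P₂ = P₁(V₁/V₂)^n = 107 kPa.
For an ideal gas ΔU = nCvΔT with Cv = R/(γ−1) = 23.8 J/(mol·K).
ΔU = 0.358×23.8×(420−540) = -1020 J.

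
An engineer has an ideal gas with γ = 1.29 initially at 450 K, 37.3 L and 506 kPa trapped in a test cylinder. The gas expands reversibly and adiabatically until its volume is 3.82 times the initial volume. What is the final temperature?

305 K

Adiabatic: TV^(γ−1) = const ⇒ T₂ = 450×(0.262)^0.290 = 305 K; PV^γ = const ⇒ P₂ = 89.8 kPa.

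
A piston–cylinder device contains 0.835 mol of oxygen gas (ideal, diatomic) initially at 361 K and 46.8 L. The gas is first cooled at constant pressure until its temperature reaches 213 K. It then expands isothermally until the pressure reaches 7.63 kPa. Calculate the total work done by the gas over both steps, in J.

P₁ = nRT₁/V₁ = 0.835×8.314×361/46.8 = 53.5 kPa.
Step 1 — Isobaric: P stays 53.5 kPa; V/T = const ⇒ T₂ = 213 K, V₂ = 27.6 L.
W = PΔV = 53.5×(27.6−46.8) kPa·L = -1030 J.
ΔU = nCvΔT = 0.835×20.8×(213−361) = -2570 J.
Q = ΔU + W = nCpΔT = -3600 J.
State after step 1: P = 53.5 kPa, V = 27.6 L, T = 213 K.
Step 2 — Isothermal: T stays 213 K; PV = const ⇒ V₂ = 194 L, P₂ = 7.63 kPa.
ΔU = 0 (ideal gas, T constant).
W = nRT ln(V₂/V₁) = 0.835×8.314×213×ln(7.02) = 2880 J.
Q = ΔU + W = 2880 J.
Net over both steps: W = 1850 J, Q = -715 J, ΔU = -2570 J.

1850 J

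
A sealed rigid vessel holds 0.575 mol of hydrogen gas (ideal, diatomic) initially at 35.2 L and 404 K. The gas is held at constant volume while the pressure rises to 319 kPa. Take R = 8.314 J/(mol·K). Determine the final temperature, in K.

2350 K

P₁ = nRT₁/V₁ = 0.575×8.314×404/35.2 = 54.9 kPa.
Isochoric: V stays 35.2 L; P/T = const ⇒ T₂ = 2350 K, P₂ = 319 kPa.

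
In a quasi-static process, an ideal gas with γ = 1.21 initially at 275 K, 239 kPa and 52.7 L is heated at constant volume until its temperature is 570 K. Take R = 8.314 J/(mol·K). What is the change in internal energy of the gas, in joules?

64300 J

n = P₁V₁/(RT₁) = 239×52.7/(8.314×275) = 5.51 mol.
Isochoric: V stays 52.7 L; P/T = const ⇒ T₂ = 570 K, P₂ = 495 kPa.
For an ideal gas ΔU = nCvΔT with Cv = R/(γ−1) = 39.6 J/(mol·K).
ΔU = 5.51×39.6×(570−275) = 64300 J.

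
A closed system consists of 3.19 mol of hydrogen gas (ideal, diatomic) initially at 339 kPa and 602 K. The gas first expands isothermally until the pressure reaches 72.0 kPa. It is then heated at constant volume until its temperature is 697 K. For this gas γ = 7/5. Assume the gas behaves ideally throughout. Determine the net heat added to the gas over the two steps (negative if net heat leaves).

V₁ = nRT₁/P₁ = 3.19×8.314×602/339 = 47.1 L.
Step 1 — Isothermal: T stays 602 K; PV = const ⇒ V₂ = 222 L, P₂ = 72.0 kPa.
ΔU = 0 (ideal gas, T constant).
W = nRT ln(V₂/V₁) = 3.19×8.314×602×ln(4.71) = 24700 J.
Q = ΔU + W = 24700 J.
State after step 1: P = 72.0 kPa, V = 222 L, T = 602 K.
Step 2 — Isochoric: V stays 222 L; P/T = const ⇒ T₂ = 697 K, P₂ = 83.4 kPa.
W = 0 (no volume change).
ΔU = nCvΔT = 3.19×20.8×(697−602) = 6300 J.
Q = ΔU = 6300 J.
Net over both steps: W = 24700 J, Q = 31000 J, ΔU = 6300 J.

31000 J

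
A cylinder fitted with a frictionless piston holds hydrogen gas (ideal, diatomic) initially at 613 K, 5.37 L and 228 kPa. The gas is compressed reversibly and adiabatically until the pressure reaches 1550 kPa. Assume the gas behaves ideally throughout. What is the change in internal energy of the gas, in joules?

2230 J

n = P₁V₁/(RT₁) = 228×5.37/(8.314×613) = 0.240 mol.
Adiabatic: T₂/T₁ = (P₂/P₁)^((γ−1)/γ) ⇒ T₂ = 613×(6.80)^0.286 = 1060 K; V₂ = 1.37 L.
For an ideal gas ΔU = nCvΔT with Cv = (5/2)R = 20.8 J/(mol·K).
ΔU = 0.240×20.8×(1060−613) = 2230 J.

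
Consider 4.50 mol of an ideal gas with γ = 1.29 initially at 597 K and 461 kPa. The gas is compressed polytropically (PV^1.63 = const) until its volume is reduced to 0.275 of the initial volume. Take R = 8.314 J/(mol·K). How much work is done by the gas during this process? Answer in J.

-44500 J

V₁ = nRT₁/P₁ = 4.50×8.314×597/461 = 48.5 L.
Polytropic n=1.63: T₂ = T₁(V₁/V₂)^(n−1) = 597×(3.64)^0.63 = 1350 K; P₂ = P₁(V₁/V₂)^n = 3780 kPa.
W = (P₁V₁−P₂V₂)/(n−1) = (461×48.5−3780×13.3)/0.63 = -44500 J.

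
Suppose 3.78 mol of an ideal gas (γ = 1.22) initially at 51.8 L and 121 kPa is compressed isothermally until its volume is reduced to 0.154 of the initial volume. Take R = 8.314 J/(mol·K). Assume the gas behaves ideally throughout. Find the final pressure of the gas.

786 kPa

T₁ = P₁V₁/(nR) = 121×51.8/(3.78×8.314) = 199 K.
Isothermal: T stays 199 K; PV = const ⇒ V₂ = 7.98 L, P₂ = 786 kPa.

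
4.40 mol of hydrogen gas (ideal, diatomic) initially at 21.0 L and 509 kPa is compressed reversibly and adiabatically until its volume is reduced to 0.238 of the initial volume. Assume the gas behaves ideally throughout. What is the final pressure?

3800 kPa

T₁ = P₁V₁/(nR) = 509×21.0/(4.40×8.314) = 292 K.
Adiabatic: TV^(γ−1) = const ⇒ T₂ = 292×(4.20)^0.400 = 519 K; PV^γ = const ⇒ P₂ = 3800 kPa.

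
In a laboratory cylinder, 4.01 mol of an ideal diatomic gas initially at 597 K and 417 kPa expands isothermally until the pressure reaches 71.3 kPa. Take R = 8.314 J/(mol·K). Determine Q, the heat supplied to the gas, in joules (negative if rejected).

35200 J

V₁ = nRT₁/P₁ = 4.01×8.314×597/417 = 47.7 L.
Isothermal: T stays 597 K; PV = const ⇒ V₂ = 279 L, P₂ = 71.3 kPa.
ΔU = 0 (ideal gas, T constant).
W = nRT ln(V₂/V₁) = 4.01×8.314×597×ln(5.85) = 35200 J.
Q = ΔU + W = 35200 J.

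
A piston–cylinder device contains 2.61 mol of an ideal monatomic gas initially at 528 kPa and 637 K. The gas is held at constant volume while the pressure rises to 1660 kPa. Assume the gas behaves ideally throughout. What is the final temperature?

V₁ = nRT₁/P₁ = 2.61×8.314×637/528 = 26.2 L.
Isochoric: V stays 26.2 L; P/T = const ⇒ T₂ = 2000 K, P₂ = 1660 kPa.

2000 K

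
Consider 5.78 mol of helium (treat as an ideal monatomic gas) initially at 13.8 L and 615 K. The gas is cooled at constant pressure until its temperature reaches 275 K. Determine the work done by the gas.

-16300 J

P₁ = nRT₁/V₁ = 5.78×8.314×615/13.8 = 2140 kPa.
Isobaric: P stays 2140 kPa; V/T = const ⇒ T₂ = 275 K, V₂ = 6.17 L.
W = PΔV = 2140×(6.17−13.8) kPa·L = -16300 J.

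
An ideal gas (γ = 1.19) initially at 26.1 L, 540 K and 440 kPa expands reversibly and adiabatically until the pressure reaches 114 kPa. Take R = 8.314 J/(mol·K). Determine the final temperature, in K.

435 K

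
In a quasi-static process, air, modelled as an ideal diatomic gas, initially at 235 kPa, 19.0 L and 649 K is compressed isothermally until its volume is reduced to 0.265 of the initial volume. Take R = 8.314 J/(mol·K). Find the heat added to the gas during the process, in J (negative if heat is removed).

n = P₁V₁/(RT₁) = 235×19.0/(8.314×649) = 0.827 mol.
Isothermal: T stays 649 K; PV = const ⇒ V₂ = 5.04 L, P₂ = 887 kPa.
ΔU = 0 (ideal gas, T constant).
W = nRT ln(V₂/V₁) = 0.827×8.314×649×ln(0.265) = -5930 J.
Q = ΔU + W = -5930 J.

-5930 J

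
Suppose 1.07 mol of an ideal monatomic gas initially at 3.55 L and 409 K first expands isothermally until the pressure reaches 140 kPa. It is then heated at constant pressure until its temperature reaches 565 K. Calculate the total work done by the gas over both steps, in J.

8630 J

P₁ = nRT₁/V₁ = 1.07×8.314×409/3.55 = 1020 kPa.
Step 1 — Isothermal: T stays 409 K; PV = const ⇒ V₂ = 26.0 L, P₂ = 140 kPa.
ΔU = 0 (ideal gas, T constant).
W = nRT ln(V₂/V₁) = 1.07×8.314×409×ln(7.32) = 7240 J.
Q = ΔU + W = 7240 J.
State after step 1: P = 140 kPa, V = 26.0 L, T = 409 K.
Step 2 — Isobaric: P stays 140 kPa; V/T = const ⇒ T₂ = 565 K, V₂ = 35.9 L.
W = PΔV = 140×(35.9−26.0) kPa·L = 1390 J.
ΔU = nCvΔT = 1.07×12.5×(565−409) = 2080 J.
Q = ΔU + W = nCpΔT = 3470 J.
Net over both steps: W = 8630 J, Q = 10700 J, ΔU = 2080 J.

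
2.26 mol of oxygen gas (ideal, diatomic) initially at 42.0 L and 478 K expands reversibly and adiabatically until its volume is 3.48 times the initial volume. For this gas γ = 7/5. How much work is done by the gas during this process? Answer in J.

8820 J

P₁ = nRT₁/V₁ = 2.26×8.314×478/42.0 = 214 kPa.
Adiabatic: TV^(γ−1) = const ⇒ T₂ = 478×(0.287)^0.400 = 290 K; PV^γ = const ⇒ P₂ = 37.3 kPa.
ΔU = nCvΔT = 2.26×20.8×(290−478) = -8820 J.
Q = 0 for an adiabatic process, so W = −ΔU = 8820 J.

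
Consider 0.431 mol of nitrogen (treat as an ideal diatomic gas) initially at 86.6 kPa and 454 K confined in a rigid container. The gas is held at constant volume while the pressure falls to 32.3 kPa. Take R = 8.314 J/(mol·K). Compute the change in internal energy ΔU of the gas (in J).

-2550 J

V₁ = nRT₁/P₁ = 0.431×8.314×454/86.6 = 18.8 L.
Isochoric: V stays 18.8 L; P/T = const ⇒ T₂ = 169 K, P₂ = 32.3 kPa.
For an ideal gas ΔU = nCvΔT with Cv = (5/2)R = 20.8 J/(mol·K).
ΔU = 0.431×20.8×(169−454) = -2550 J.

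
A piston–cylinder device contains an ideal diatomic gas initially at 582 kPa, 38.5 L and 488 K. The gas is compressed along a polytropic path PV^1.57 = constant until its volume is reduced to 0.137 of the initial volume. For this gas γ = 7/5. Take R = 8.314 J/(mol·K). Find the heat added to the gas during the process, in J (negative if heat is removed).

n = P₁V₁/(RT₁) = 582×38.5/(8.314×488) = 5.52 mol.
Polytropic n=1.57: T₂ = T₁(V₁/V₂)^(n−1) = 488×(7.30)^0.57 = 1520 K; P₂ = P₁(V₁/V₂)^n = 13200 kPa.
W = (P₁V₁−P₂V₂)/(n−1) = (582×38.5−13200×5.27)/0.57 = -82800 J.
ΔU = nCvΔT = 5.52×20.8×(1520−488) = 118000 J.
Q = ΔU + W = 35200 J.

35200 J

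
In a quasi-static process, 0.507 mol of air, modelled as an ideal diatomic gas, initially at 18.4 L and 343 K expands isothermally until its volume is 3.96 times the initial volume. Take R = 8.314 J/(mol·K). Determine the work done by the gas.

1990 J

P₁ = nRT₁/V₁ = 0.507×8.314×343/18.4 = 78.6 kPa.
Isothermal: T stays 343 K; PV = const ⇒ V₂ = 72.9 L, P₂ = 19.8 kPa.
W = nRT ln(V₂/V₁) = 0.507×8.314×343×ln(3.96) = 1990 J.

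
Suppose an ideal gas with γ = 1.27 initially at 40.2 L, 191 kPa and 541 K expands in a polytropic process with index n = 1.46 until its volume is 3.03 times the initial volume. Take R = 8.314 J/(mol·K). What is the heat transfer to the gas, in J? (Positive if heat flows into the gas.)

n = P₁V₁/(RT₁) = 191×40.2/(8.314×541) = 1.71 mol.
Polytropic n=1.46: T₂ = T₁(V₁/V₂)^(n−1) = 541×(0.330)^0.46 = 325 K; P₂ = P₁(V₁/V₂)^n = 37.9 kPa.
W = (P₁V₁−P₂V₂)/(n−1) = (191×40.2−37.9×122)/0.46 = 6670 J.
ΔU = nCvΔT = 1.71×30.8×(325−541) = -11400 J.
Q = ΔU + W = -4690 J.

-4690 J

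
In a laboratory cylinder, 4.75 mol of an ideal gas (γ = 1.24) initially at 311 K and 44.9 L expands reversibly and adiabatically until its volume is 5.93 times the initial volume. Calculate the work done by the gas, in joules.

P₁ = nRT₁/V₁ = 4.75×8.314×311/44.9 = 274 kPa.
Adiabatic: TV^(γ−1) = const ⇒ T₂ = 311×(0.169)^0.240 = 203 K; PV^γ = const ⇒ P₂ = 30.1 kPa.
ΔU = nCvΔT = 4.75×34.6×(203−311) = -17800 J.
Q = 0 for an adiabatic process, so W = −ΔU = 17800 J.

17800 J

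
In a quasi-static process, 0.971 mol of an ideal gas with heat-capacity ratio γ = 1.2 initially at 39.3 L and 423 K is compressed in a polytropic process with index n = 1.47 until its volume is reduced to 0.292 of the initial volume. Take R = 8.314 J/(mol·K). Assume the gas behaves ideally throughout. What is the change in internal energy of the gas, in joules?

13400 J

P₁ = nRT₁/V₁ = 0.971×8.314×423/39.3 = 86.9 kPa.
Polytropic n=1.47: T₂ = T₁(V₁/V₂)^(n−1) = 423×(3.42)^0.47 = 754 K; P₂ = P₁(V₁/V₂)^n = 531 kPa.
For an ideal gas ΔU = nCvΔT with Cv = R/(γ−1) = 41.6 J/(mol·K).
ΔU = 0.971×41.6×(754−423) = 13400 J.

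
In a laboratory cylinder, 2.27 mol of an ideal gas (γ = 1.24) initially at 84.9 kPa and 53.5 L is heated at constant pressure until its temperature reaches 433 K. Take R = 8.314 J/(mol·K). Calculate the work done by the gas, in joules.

T₁ = P₁V₁/(nR) = 84.9×53.5/(2.27×8.314) = 241 K.
Isobaric: P stays 84.9 kPa; V/T = const ⇒ T₂ = 433 K, V₂ = 96.3 L.
W = PΔV = 84.9×(96.3−53.5) kPa·L = 3630 J.

3630 J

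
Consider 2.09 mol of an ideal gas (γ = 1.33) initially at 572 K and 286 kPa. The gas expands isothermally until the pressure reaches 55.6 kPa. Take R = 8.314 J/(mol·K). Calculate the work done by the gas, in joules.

V₁ = nRT₁/P₁ = 2.09×8.314×572/286 = 34.8 L.
Isothermal: T stays 572 K; PV = const ⇒ V₂ = 179 L, P₂ = 55.6 kPa.
W = nRT ln(V₂/V₁) = 2.09×8.314×572×ln(5.14) = 16300 J.

16300 J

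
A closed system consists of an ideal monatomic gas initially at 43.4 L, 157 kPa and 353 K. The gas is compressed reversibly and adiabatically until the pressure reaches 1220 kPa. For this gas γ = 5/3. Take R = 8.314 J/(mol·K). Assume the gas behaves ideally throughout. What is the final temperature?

802 K

Adiabatic: T₂/T₁ = (P₂/P₁)^((γ−1)/γ) ⇒ T₂ = 353×(7.77)^0.400 = 802 K; V₂ = 12.7 L.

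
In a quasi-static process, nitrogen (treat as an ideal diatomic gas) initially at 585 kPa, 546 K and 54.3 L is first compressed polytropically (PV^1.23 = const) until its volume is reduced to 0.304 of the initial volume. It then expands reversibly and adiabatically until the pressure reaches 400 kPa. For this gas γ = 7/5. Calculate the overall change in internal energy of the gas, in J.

n = P₁V₁/(RT₁) = 585×54.3/(8.314×546) = 7.00 mol.
Step 1 — Polytropic n=1.23: T₂ = T₁(V₁/V₂)^(n−1) = 546×(3.29)^0.23 = 718 K; P₂ = P₁(V₁/V₂)^n = 2530 kPa.
W = (P₁V₁−P₂V₂)/(n−1) = (585×54.3−2530×16.5)/0.23 = -43500 J.
ΔU = nCvΔT = 7.00×20.8×(718−546) = 25000 J.
Q = ΔU + W = -18500 J.
State after step 1: P = 2530 kPa, V = 16.5 L, T = 718 K.
Step 2 — Adiabatic: T₂/T₁ = (P₂/P₁)^((γ−1)/γ) ⇒ T₂ = 718×(0.158)^0.286 = 424 K; V₂ = 61.6 L.
ΔU = nCvΔT = 7.00×20.8×(424−718) = -42800 J.
Q = 0 for an adiabatic process, so W = −ΔU = 42800 J.
Net over both steps: W = -728 J, Q = -18500 J, ΔU = -17800 J.

-17800 J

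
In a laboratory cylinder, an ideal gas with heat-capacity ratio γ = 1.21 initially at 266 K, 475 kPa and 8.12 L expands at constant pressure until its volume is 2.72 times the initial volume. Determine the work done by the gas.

6630 J

n = P₁V₁/(RT₁) = 475×8.12/(8.314×266) = 1.74 mol.
Isobaric: P stays 475 kPa; V/T = const ⇒ T₂ = 724 K, V₂ = 22.1 L.
W = PΔV = 475×(22.1−8.12) kPa·L = 6630 J.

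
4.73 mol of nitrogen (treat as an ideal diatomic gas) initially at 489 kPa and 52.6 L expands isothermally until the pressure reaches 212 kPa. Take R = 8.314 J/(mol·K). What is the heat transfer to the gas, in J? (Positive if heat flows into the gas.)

21500 J

T₁ = P₁V₁/(nR) = 489×52.6/(4.73×8.314) = 654 K.
Isothermal: T stays 654 K; PV = const ⇒ V₂ = 121 L, P₂ = 212 kPa.
ΔU = 0 (ideal gas, T constant).
W = nRT ln(V₂/V₁) = 4.73×8.314×654×ln(2.31) = 21500 J.
Q = ΔU + W = 21500 J.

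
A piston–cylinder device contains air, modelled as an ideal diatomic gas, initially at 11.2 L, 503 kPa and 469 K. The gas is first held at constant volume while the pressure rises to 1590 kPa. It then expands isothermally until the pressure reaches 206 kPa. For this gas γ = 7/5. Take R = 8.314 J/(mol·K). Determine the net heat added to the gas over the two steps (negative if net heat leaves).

66800 J

n = P₁V₁/(RT₁) = 503×11.2/(8.314×469) = 1.44 mol.
Step 1 — Isochoric: V stays 11.2 L; P/T = const ⇒ T₂ = 1480 K, P₂ = 1590 kPa.
W = 0 (no volume change).
ΔU = nCvΔT = 1.44×20.8×(1480−469) = 30400 J.
Q = ΔU = 30400 J.
State after step 1: P = 1590 kPa, V = 11.2 L, T = 1480 K.
Step 2 — Isothermal: T stays 1480 K; PV = const ⇒ V₂ = 86.4 L, P₂ = 206 kPa.
ΔU = 0 (ideal gas, T constant).
W = nRT ln(V₂/V₁) = 1.44×8.314×1480×ln(7.72) = 36400 J.
Q = ΔU + W = 36400 J.
Net over both steps: W = 36400 J, Q = 66800 J, ΔU = 30400 J.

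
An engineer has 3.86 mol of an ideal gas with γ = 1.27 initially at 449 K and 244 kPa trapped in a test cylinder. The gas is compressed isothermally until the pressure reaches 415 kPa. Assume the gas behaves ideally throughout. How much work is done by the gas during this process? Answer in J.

-7650 J

V₁ = nRT₁/P₁ = 3.86×8.314×449/244 = 59.1 L.
Isothermal: T stays 449 K; PV = const ⇒ V₂ = 34.7 L, P₂ = 415 kPa.
W = nRT ln(V₂/V₁) = 3.86×8.314×449×ln(0.588) = -7650 J.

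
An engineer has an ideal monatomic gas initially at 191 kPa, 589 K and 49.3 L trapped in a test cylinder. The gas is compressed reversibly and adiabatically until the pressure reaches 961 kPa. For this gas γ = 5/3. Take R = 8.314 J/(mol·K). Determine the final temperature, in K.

Adiabatic: T₂/T₁ = (P₂/P₁)^((γ−1)/γ) ⇒ T₂ = 589×(5.03)^0.400 = 1120 K; V₂ = 18.7 L.

1120 K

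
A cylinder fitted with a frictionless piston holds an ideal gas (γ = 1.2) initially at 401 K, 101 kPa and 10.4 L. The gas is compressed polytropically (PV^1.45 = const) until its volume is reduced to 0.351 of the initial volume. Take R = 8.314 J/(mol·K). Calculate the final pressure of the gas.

Polytropic n=1.45: T₂ = T₁(V₁/V₂)^(n−1) = 401×(2.85)^0.45 = 642 K; P₂ = P₁(V₁/V₂)^n = 461 kPa.

461 kPa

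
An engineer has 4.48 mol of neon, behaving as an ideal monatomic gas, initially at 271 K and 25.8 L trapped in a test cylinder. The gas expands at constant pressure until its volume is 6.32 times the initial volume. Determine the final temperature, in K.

P₁ = nRT₁/V₁ = 4.48×8.314×271/25.8 = 391 kPa.
Isobaric: P stays 391 kPa; V/T = const ⇒ T₂ = 1710 K, V₂ = 163 L.

1710 K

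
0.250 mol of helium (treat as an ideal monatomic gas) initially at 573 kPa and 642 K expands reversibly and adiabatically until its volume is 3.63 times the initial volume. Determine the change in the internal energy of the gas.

-1150 J

V₁ = nRT₁/P₁ = 0.250×8.314×642/573 = 2.33 L.
Adiabatic: TV^(γ−1) = const ⇒ T₂ = 642×(0.275)^0.667 = 272 K; PV^γ = const ⇒ P₂ = 66.8 kPa.
For an ideal gas ΔU = nCvΔT with Cv = (3/2)R = 12.5 J/(mol·K).
ΔU = 0.250×12.5×(272−642) = -1150 J.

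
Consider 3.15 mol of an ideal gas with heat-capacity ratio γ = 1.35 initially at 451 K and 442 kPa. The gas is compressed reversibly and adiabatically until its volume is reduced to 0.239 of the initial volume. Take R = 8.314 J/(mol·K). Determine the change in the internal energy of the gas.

21900 J

V₁ = nRT₁/P₁ = 3.15×8.314×451/442 = 26.7 L.
Adiabatic: TV^(γ−1) = const ⇒ T₂ = 451×(4.18)^0.350 = 744 K; PV^γ = const ⇒ P₂ = 3050 kPa.
For an ideal gas ΔU = nCvΔT with Cv = R/(γ−1) = 23.8 J/(mol·K).
ΔU = 3.15×23.8×(744−451) = 21900 J.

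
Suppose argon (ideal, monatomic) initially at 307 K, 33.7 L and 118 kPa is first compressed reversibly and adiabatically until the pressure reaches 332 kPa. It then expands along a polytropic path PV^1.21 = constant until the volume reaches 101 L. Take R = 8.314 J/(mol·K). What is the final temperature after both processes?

n = P₁V₁/(RT₁) = 118×33.7/(8.314×307) = 1.56 mol.
Step 1 — Adiabatic: T₂/T₁ = (P₂/P₁)^((γ−1)/γ) ⇒ T₂ = 307×(2.81)^0.400 = 464 K; V₂ = 18.1 L.
ΔU = nCvΔT = 1.56×12.5×(464−307) = 3060 J.
Q = 0 for an adiabatic process, so W = −ΔU = -3060 J.
State after step 1: P = 332 kPa, V = 18.1 L, T = 464 K.
Step 2 — Polytropic n=1.21: T₂ = T₁(V₁/V₂)^(n−1) = 464×(0.179)^0.21 = 324 K; P₂ = P₁(V₁/V₂)^n = 41.5 kPa.
W = (P₁V₁−P₂V₂)/(n−1) = (332×18.1−41.5×101)/0.21 = 8680 J.
ΔU = nCvΔT = 1.56×12.5×(324−464) = -2730 J.
Q = ΔU + W = 5940 J.
Net over both steps: W = 5620 J, Q = 5940 J, ΔU = 324 J.

324 K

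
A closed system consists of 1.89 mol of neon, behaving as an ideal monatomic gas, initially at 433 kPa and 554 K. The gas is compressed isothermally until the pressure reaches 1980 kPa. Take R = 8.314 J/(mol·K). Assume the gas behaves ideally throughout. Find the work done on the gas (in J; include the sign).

V₁ = nRT₁/P₁ = 1.89×8.314×554/433 = 20.1 L.
Isothermal: T stays 554 K; PV = const ⇒ V₂ = 4.40 L, P₂ = 1980 kPa.
W = nRT ln(V₂/V₁) = 1.89×8.314×554×ln(0.219) = -13200 J.
Work done on the gas = −W_by = 13200 J.

13200 J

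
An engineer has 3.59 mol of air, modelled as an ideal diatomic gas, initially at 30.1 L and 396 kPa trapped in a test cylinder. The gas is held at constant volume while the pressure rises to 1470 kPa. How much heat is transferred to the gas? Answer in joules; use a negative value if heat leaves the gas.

T₁ = P₁V₁/(nR) = 396×30.1/(3.59×8.314) = 399 K.
Isochoric: V stays 30.1 L; P/T = const ⇒ T₂ = 1480 K, P₂ = 1470 kPa.
W = 0 (no volume change).
ΔU = nCvΔT = 3.59×20.8×(1480−399) = 80800 J.
Q = ΔU = 80800 J.

80800 J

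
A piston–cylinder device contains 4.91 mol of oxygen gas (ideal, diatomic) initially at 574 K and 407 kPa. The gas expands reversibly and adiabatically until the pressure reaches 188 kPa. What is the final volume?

V₁ = nRT₁/P₁ = 4.91×8.314×574/407 = 57.6 L.
Adiabatic: T₂/T₁ = (P₂/P₁)^((γ−1)/γ) ⇒ T₂ = 574×(0.462)^0.286 = 460 K; V₂ = 100 L.

100 L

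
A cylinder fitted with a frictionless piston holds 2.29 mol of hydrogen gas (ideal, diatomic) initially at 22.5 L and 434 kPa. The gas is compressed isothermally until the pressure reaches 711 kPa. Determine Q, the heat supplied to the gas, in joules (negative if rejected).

-4820 J

T₁ = P₁V₁/(nR) = 434×22.5/(2.29×8.314) = 513 K.
Isothermal: T stays 513 K; PV = const ⇒ V₂ = 13.7 L, P₂ = 711 kPa.
ΔU = 0 (ideal gas, T constant).
W = nRT ln(V₂/V₁) = 2.29×8.314×513×ln(0.610) = -4820 J.
Q = ΔU + W = -4820 J.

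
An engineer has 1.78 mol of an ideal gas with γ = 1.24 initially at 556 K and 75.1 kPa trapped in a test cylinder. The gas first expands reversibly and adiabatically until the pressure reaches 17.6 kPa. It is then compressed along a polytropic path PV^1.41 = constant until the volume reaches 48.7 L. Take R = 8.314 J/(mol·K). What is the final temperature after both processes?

946 K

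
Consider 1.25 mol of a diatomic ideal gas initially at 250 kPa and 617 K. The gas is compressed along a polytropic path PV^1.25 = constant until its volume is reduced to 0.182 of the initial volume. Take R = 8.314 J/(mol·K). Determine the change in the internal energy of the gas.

V₁ = nRT₁/P₁ = 1.25×8.314×617/250 = 25.6 L.
Polytropic n=1.25: T₂ = T₁(V₁/V₂)^(n−1) = 617×(5.49)^0.25 = 945 K; P₂ = P₁(V₁/V₂)^n = 2100 kPa.
For an ideal gas ΔU = nCvΔT with Cv = (5/2)R = 20.8 J/(mol·K).
ΔU = 1.25×20.8×(945−617) = 8510 J.

8510 J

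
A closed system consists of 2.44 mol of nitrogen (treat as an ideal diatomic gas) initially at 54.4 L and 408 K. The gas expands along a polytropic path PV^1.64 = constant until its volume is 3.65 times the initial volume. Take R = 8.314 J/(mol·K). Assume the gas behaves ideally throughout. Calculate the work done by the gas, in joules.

7290 J

P₁ = nRT₁/V₁ = 2.44×8.314×408/54.4 = 152 kPa.
Polytropic n=1.64: T₂ = T₁(V₁/V₂)^(n−1) = 408×(0.274)^0.64 = 178 K; P₂ = P₁(V₁/V₂)^n = 18.2 kPa.
W = (P₁V₁−P₂V₂)/(n−1) = (152×54.4−18.2×199)/0.64 = 7290 J.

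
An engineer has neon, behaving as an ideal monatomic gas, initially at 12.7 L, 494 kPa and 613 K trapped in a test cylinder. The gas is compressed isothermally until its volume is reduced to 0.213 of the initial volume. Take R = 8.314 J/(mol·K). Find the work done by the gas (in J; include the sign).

-9700 J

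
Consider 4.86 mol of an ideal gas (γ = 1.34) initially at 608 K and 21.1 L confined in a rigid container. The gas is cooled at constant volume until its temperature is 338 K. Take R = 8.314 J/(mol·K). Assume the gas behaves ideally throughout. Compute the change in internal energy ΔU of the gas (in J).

P₁ = nRT₁/V₁ = 4.86×8.314×608/21.1 = 1160 kPa.
Isochoric: V stays 21.1 L; P/T = const ⇒ T₂ = 338 K, P₂ = 647 kPa.
For an ideal gas ΔU = nCvΔT with Cv = R/(γ−1) = 24.5 J/(mol·K).
ΔU = 4.86×24.5×(338−608) = -32100 J.

-32100 J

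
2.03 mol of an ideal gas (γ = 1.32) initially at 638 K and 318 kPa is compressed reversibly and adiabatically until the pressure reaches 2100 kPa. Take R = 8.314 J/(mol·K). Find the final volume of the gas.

V₁ = nRT₁/P₁ = 2.03×8.314×638/318 = 33.9 L.
Adiabatic: T₂/T₁ = (P₂/P₁)^((γ−1)/γ) ⇒ T₂ = 638×(6.60)^0.242 = 1010 K; V₂ = 8.10 L.

8.10 L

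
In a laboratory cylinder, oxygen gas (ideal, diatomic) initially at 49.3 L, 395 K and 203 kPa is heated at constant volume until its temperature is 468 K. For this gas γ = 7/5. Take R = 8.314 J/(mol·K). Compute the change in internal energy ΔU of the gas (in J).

n = P₁V₁/(RT₁) = 203×49.3/(8.314×395) = 3.05 mol.
Isochoric: V stays 49.3 L; P/T = const ⇒ T₂ = 468 K, P₂ = 241 kPa.
For an ideal gas ΔU = nCvΔT with Cv = (5/2)R = 20.8 J/(mol·K).
ΔU = 3.05×20.8×(468−395) = 4620 J.

4620 J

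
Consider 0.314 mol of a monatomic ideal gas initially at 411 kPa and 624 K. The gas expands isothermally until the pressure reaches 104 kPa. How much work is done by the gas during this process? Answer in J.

V₁ = nRT₁/P₁ = 0.314×8.314×624/411 = 3.96 L.
Isothermal: T stays 624 K; PV = const ⇒ V₂ = 15.7 L, P₂ = 104 kPa.
W = nRT ln(V₂/V₁) = 0.314×8.314×624×ln(3.95) = 2240 J.

2240 J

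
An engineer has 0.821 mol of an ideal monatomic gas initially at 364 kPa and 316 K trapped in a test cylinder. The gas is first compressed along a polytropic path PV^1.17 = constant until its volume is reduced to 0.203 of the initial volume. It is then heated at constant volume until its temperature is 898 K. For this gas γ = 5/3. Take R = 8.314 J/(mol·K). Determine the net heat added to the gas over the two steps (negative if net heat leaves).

2010 J

V₁ = nRT₁/P₁ = 0.821×8.314×316/364 = 5.93 L.
Step 1 — Polytropic n=1.17: T₂ = T₁(V₁/V₂)^(n−1) = 316×(4.93)^0.17 = 414 K; P₂ = P₁(V₁/V₂)^n = 2350 kPa.
W = (P₁V₁−P₂V₂)/(n−1) = (364×5.93−2350×1.20)/0.17 = -3950 J.
ΔU = nCvΔT = 0.821×12.5×(414−316) = 1010 J.
Q = ΔU + W = -2940 J.
State after step 1: P = 2350 kPa, V = 1.20 L, T = 414 K.
Step 2 — Isochoric: V stays 1.20 L; P/T = const ⇒ T₂ = 898 K, P₂ = 5100 kPa.
W = 0 (no volume change).
ΔU = nCvΔT = 0.821×12.5×(898−414) = 4950 J.
Q = ΔU = 4950 J.
Net over both steps: W = -3950 J, Q = 2010 J, ΔU = 5960 J.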